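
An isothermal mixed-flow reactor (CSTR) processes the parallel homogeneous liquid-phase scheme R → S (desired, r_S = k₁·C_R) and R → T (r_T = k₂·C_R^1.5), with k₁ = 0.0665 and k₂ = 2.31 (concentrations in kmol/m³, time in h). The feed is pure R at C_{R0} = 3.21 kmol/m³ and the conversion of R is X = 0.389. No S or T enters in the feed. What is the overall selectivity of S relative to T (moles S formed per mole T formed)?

Exit C_R = C_{R0}(1−X) = 3.21×0.611 = 1.961 kmol/m³.
A CSTR operates uniformly at the exit composition, giving r_S = 0.1304 and r_T = 6.345 (each k·C_R^n at C_R = 1.961).
Overall selectivity = C_S/C_T = r_Sτ/(r_Tτ) = r_S/r_T = 0.0206.

0.0206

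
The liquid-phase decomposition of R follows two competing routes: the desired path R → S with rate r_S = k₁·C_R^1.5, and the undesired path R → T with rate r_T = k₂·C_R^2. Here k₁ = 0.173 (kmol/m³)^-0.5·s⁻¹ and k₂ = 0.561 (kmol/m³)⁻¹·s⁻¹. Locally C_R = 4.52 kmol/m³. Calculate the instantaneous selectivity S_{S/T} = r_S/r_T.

0.145

S_{S/T} = r_S/r_T = (k₁·C_R^1.5)/(k₂·C_R^2) = (k₁/k₂)·C_R^-0.5.
= (0.173×4.520^1.5) / (0.561×4.520^2) = 1.662/11.46 = 0.145.
The undesired path is higher order in R, so low C_R (CSTR or dilute feed) favours S.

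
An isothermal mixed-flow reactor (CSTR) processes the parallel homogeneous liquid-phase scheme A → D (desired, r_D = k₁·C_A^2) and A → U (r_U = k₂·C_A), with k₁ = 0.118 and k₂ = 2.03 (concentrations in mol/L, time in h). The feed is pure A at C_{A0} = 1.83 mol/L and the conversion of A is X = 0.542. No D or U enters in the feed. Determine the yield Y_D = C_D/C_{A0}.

Exit C_A = C_{A0}(1−X) = 1.83×0.458 = 0.8381 mol/L.
In a CSTR the entire volume is at exit conditions, so r_D = 0.118×0.8381^2 = 0.08289 and r_U = 2.03×0.8381 = 1.701.
Fraction of consumed A going to D: r_D/(r_D+r_U) = 0.04646.
C_D = 0.04646·C_{A0}·X = 0.04646×1.83×0.542 = 0.0461 mol/L; Y_D = C_D/C_{A0} = 0.0252.

0.0252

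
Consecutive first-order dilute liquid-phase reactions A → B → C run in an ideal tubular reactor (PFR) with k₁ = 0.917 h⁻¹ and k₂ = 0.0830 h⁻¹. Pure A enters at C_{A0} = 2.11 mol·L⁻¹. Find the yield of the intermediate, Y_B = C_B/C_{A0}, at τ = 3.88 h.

0.765

The intermediate concentration in a first-order A→B→C sequence is C_B = k₁C_{A0}(e^(−k₁τ) − e^(−k₂τ))/(k₂−k₁).
e^(−k₁τ) = e^(−0.917×3.88) = e^(−3.558) = 0.02850; e^(−k₂τ) = e^(−0.3220) = 0.7247.
C_B = 0.917×2.11/(0.0830−0.917) × (0.02850−0.7247) = (-2.320)×(-0.6962) = 1.615 mol·L⁻¹.
Y_B = C_B/C_{A0} = 1.615/2.11 = 0.765.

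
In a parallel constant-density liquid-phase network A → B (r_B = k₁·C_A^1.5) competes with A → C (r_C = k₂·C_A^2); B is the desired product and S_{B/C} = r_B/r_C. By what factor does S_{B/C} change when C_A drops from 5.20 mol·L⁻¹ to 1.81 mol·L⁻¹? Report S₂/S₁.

1.69

S_{B/C} = (k₁/k₂)·C_A^-0.5, so S₂/S₁ = (C_{A,2}/C_{A,1})^-0.5.
= (1.81/5.20)^(-0.5) = (0.3481)^(-0.5) = 1.69.
Selectivity toward B rises as C_A falls — low-concentration operation is favoured.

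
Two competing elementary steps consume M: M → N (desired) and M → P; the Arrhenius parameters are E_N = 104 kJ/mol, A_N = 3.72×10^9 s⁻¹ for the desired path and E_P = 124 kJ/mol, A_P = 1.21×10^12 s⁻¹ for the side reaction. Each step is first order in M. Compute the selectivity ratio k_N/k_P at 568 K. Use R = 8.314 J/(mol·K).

Since both paths have the same order in M, the concentration cancels and S_{N/P} = k_N/k_P = (A_N/A_P)·exp[(E_P−E_N)/(RT)].
(E_P−E_N)/(RT) = (124−104)×10³/(8.314×568) = 20000/4722 = 4.235.
k_N/k_P = (3.72×10^9/1.21×10^12)·exp(4.235) = 0.003074 × 69.07 = 0.212.
Since E_N < E_P, lowering the temperature improves selectivity toward N.

0.212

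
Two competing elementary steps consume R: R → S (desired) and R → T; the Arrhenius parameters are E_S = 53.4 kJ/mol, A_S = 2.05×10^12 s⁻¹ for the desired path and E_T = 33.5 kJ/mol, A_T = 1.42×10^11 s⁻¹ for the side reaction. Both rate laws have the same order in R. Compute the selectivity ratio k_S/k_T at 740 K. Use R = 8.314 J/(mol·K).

0.568

With equal orders, S_{S/T} = k_S/k_T = (A_S/A_T)·exp[(E_T−E_S)/(RT)].
(E_T−E_S)/(RT) = (33.5−53.4)×10³/(8.314×740) = -19900/6152 = -3.235.
k_S/k_T = (2.05×10^12/1.42×10^11)·exp(-3.235) = 14.44 × 0.03938 = 0.568.
Since E_S > E_T, raising the temperature improves selectivity toward S.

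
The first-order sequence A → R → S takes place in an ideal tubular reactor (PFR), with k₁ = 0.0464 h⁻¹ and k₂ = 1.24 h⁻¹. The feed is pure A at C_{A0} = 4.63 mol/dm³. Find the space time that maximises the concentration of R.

The intermediate peaks when r₁ = r₂, i.e. k₁e^(−k₁τ) = k₂e^(−k₂τ), giving τ_opt = ln(k₂/k₁)/(k₂−k₁).
= ln(1.24/0.0464)/(1.24−0.0464) = ln(26.72)/1.194 = 3.286/1.194 = 2.75 h.

2.75 h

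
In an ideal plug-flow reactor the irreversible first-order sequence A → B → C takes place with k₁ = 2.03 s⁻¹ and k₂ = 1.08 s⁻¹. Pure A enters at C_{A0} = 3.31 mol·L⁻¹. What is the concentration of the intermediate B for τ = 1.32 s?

For first-order series with pure A initially, C_B(τ) = k₁C_{A0}/(k₂−k₁)·(e^(−k₁τ) − e^(−k₂τ)).
e^(−k₁τ) = e^(−2.03×1.32) = e^(−2.680) = 0.06859; e^(−k₂τ) = e^(−1.426) = 0.2404.
C_B = 2.03×3.31/(1.08−2.03) × (0.06859−0.2404) = (-7.073)×(-0.1718) = 1.215 mol·L⁻¹.

1.21 mol·L⁻¹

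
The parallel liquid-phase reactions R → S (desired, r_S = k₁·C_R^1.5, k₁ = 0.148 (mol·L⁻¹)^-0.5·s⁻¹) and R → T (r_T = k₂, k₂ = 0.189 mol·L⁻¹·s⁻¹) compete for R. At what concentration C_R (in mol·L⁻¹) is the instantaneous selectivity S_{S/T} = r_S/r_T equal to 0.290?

0.516 mol·L⁻¹

S_{S/T} = (k₁/k₂)·C_R^1.5 ⇒ C_R = (S·k₂/k₁)^(1/1.5).
= (0.290×0.189/0.148)^(0.6667) = (0.3703)^(0.6667) = 0.516 mol·L⁻¹.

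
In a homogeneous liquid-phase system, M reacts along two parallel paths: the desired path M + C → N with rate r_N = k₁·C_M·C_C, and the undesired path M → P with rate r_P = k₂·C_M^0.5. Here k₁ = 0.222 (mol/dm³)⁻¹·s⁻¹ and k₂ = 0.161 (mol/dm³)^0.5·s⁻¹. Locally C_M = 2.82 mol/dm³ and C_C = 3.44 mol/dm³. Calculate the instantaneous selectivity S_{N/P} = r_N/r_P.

7.97

S_{N/P} = r_N/r_P = (k₁·C_M·C_C)/(k₂·C_M^0.5) = (k₁/k₂)·C_M^0.5·C_C.
= (0.222×2.820×3.440) / (0.161×2.820^0.5) = 2.154/0.2704 = 7.97.
Since the desired path is higher order in M, keeping C_M high (PFR or concentrated feed) favours N.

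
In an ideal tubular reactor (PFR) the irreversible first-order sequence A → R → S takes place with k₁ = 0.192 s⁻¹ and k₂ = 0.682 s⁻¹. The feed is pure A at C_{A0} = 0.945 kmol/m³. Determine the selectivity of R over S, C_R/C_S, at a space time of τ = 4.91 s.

For first-order series with pure A initially, C_R(τ) = k₁C_{A0}/(k₂−k₁)·(e^(−k₁τ) − e^(−k₂τ)).
e^(−k₁τ) = e^(−0.192×4.91) = e^(−0.9427) = 0.3896; e^(−k₂τ) = e^(−3.349) = 0.03513.
C_R = 0.192×0.945/(0.682−0.192) × (0.3896−0.03513) = 0.3703×0.3544 = 0.1312 kmol/m³.
C_A = C_{A0}e^(−k₁τ) = 0.3681 kmol/m³, so C_S = C_{A0}−C_A−C_R = 0.4456 kmol/m³; C_R/C_S = 0.295.

0.295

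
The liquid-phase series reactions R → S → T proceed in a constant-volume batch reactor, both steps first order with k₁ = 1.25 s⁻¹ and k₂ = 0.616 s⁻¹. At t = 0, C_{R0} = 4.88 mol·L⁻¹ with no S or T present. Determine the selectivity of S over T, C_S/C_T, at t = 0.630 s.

4.21

Solving the coupled first-order balances gives C_S(t) = [k₁/(k₂−k₁)]·C_{R0}·(e^(−k₁t) − e^(−k₂t)).
e^(−k₁t) = e^(−1.25×0.630) = e^(−0.7875) = 0.4550; e^(−k₂t) = e^(−0.3881) = 0.6784.
C_S = 1.25×4.88/(0.616−1.25) × (0.4550−0.6784) = (-9.621)×(-0.2234) = 2.149 mol·L⁻¹.
C_R = C_{R0}e^(−k₁t) = 2.220 mol·L⁻¹, so C_T = C_{R0}−C_R−C_S = 0.5105 mol·L⁻¹; C_S/C_T = 4.21.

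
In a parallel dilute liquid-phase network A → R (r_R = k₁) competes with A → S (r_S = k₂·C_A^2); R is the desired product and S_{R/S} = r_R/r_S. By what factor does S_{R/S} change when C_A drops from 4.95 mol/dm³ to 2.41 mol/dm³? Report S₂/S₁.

4.22

S_{R/S} = (k₁/k₂)·C_A^-2, so S₂/S₁ = (C_{A,2}/C_{A,1})^-2.
= (2.41/4.95)^(-2) = (0.4869)^(-2) = 4.22.
Selectivity toward R rises as C_A falls — low-concentration operation is favoured.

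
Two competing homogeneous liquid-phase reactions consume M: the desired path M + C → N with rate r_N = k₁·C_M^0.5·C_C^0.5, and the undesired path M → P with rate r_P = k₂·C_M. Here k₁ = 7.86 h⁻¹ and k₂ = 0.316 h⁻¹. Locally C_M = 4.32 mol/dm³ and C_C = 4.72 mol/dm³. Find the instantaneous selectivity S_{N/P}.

26.0

S_{N/P} = r_N/r_P = (k₁·C_M^0.5·C_C^0.5)/(k₂·C_M) = (k₁/k₂)·C_M^-0.5·C_C^0.5.
= (7.86×4.320^0.5×4.720^0.5) / (0.316×4.320) = 35.49/1.365 = 26.0.
The undesired path is higher order in M, so low C_M (CSTR or dilute feed) favours N.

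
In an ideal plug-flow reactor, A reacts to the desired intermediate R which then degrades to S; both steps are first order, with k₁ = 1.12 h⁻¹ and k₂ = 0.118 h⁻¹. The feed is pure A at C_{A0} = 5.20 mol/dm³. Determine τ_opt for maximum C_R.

2.25 h

Setting dC_R/dτ = 0 gives τ_opt = ln(k₂/k₁)/(k₂−k₁).
= ln(0.118/1.12)/(0.118−1.12) = ln(0.1054)/-1.002 = -2.250/-1.002 = 2.25 h.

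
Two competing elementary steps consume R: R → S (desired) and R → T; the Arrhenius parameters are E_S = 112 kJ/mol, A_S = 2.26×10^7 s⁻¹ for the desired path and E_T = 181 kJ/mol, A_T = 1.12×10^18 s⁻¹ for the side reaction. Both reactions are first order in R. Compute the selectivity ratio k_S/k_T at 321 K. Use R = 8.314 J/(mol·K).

With equal orders, S_{S/T} = k_S/k_T = (A_S/A_T)·exp[(E_T−E_S)/(RT)].
(E_T−E_S)/(RT) = (181−112)×10³/(8.314×321) = 69000/2669 = 25.85.
k_S/k_T = (2.26×10^7/1.12×10^18)·exp(25.85) = 2.018×10^-11 × 1.692×10^11 = 3.41.
Since E_S < E_T, lowering the temperature improves selectivity toward S.

3.41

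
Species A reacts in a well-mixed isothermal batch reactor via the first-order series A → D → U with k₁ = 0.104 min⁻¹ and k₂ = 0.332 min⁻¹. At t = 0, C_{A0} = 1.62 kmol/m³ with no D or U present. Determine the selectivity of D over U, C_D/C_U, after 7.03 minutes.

For first-order series with pure A initially, C_D(t) = k₁C_{A0}/(k₂−k₁)·(e^(−k₁t) − e^(−k₂t)).
e^(−k₁t) = e^(−0.104×7.03) = e^(−0.7311) = 0.4814; e^(−k₂t) = e^(−2.334) = 0.09691.
C_D = 0.104×1.62/(0.332−0.104) × (0.4814−0.09691) = 0.7389×0.3845 = 0.2841 kmol/m³.
C_A = C_{A0}e^(−k₁t) = 0.7798 kmol/m³, so C_U = C_{A0}−C_A−C_D = 0.5561 kmol/m³; C_D/C_U = 0.511.

0.511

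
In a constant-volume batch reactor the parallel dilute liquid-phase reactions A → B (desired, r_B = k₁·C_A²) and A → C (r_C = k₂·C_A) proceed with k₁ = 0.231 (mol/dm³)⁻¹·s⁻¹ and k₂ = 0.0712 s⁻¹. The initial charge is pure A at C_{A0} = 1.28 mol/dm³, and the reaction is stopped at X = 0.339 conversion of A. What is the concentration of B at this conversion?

C_A = C_{A0}(1−X) = 0.8461 mol/dm³.
Along a PFR/batch, dC_C/dC_A = −r_C/(r_B+r_C) = −k₂/(k₂+k₁·C_A).
Integrating from C_{A0} to C_A: C_C = (0.0712/0.231)·ln[(0.0712+0.231·1.28)/(0.0712+0.231·0.846)] = 0.3082·ln(0.3669/0.2666) = 0.09836 mol/dm³.
Then C_B = (C_{A0}−C_A) − C_C = 0.4339 − 0.09836 = 0.3356 mol/dm³.

0.336 mol/dm³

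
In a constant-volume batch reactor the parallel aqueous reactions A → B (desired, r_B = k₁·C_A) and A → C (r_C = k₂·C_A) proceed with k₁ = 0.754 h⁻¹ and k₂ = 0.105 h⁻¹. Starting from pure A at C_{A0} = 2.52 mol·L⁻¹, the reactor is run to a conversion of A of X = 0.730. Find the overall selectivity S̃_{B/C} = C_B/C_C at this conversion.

7.18

C_A = C_{A0}(1−X) = 0.6804 mol·L⁻¹.
Both paths are first order in A, so the instantaneous fraction to B is constant: dC_B/d(−C_A) = k₁/(k₁+k₂) = 0.8778.
C_B = 0.8778·(C_{A0}−C_A) = 0.8778×1.840 = 1.61 mol·L⁻¹.
C_C = (C_{A0}−C_A)−C_B = 0.2249 mol·L⁻¹; S̃_{B/C} = 1.615/0.2249 = 7.18.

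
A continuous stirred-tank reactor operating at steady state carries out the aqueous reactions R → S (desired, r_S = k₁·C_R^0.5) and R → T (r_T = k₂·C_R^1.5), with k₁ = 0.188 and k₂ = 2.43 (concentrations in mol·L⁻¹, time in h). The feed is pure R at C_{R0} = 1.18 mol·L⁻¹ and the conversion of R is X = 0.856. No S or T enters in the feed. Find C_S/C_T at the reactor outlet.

Exit C_R = C_{R0}(1−X) = 1.18×0.144 = 0.1699 mol·L⁻¹.
Rates in a CSTR are evaluated at the outlet concentration: r_S = 0.188×0.1699^0.5 = 0.07750, r_T = 2.43×0.1699^1.5 = 0.1702.
Overall selectivity = C_S/C_T = r_Sτ/(r_Tτ) = r_S/r_T = 0.455.

0.455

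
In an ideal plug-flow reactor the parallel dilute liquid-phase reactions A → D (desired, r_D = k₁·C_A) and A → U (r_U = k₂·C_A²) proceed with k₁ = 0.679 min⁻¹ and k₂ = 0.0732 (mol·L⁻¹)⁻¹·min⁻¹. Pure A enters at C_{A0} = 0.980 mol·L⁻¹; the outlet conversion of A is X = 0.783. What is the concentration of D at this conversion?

C_A = C_{A0}(1−X) = 0.2127 mol·L⁻¹.
Along a PFR/batch, dC_D/dC_A = −r_D/(r_D+r_U) = −k₁/(k₁+k₂·C_A).
Integrating from C_{A0} to C_A: C_D = (0.679/0.0732)·ln[(0.679+0.0732·0.980)/(0.679+0.0732·0.213)] = 9.276·ln(0.7507/0.6946) = 0.7214 mol·L⁻¹.

0.721 mol·L⁻¹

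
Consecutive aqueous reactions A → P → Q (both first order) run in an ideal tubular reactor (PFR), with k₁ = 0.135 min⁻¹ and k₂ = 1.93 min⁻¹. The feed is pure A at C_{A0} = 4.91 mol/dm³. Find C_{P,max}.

For a first-order series the maximum intermediate yield is C_{P,max}/C_{A0} = (k₁/k₂)^[k₂/(k₂−k₁)].
= (0.135/1.93)^(1.93/(1.93−0.135)) = (0.06995)^(1.075) = 0.05727.
C_{P,max} = 0.05727×4.91 = 0.281 mol/dm³.

0.281 mol/dm³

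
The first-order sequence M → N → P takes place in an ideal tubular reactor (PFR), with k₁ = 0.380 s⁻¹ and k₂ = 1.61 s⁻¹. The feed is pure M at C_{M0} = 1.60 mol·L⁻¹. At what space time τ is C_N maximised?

1.17 s

Setting dC_N/dτ = 0 gives τ_opt = ln(k₂/k₁)/(k₂−k₁).
= ln(1.61/0.380)/(1.61−0.380) = ln(4.237)/1.230 = 1.444/1.230 = 1.17 s.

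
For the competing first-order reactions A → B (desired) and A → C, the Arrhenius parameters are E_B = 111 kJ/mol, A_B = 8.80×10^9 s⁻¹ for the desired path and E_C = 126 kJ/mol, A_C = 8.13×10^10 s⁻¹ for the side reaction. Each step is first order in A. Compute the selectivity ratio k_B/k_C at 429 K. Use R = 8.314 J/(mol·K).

7.26

Since both paths have the same order in A, the concentration cancels and S_{B/C} = k_B/k_C = (A_B/A_C)·exp[(E_C−E_B)/(RT)].
(E_C−E_B)/(RT) = (126−111)×10³/(8.314×429) = 15000/3567 = 4.206.
k_B/k_C = (8.80×10^9/8.13×10^10)·exp(4.206) = 0.1082 × 67.06 = 7.26.
Since E_B < E_C, lowering the temperature improves selectivity toward B.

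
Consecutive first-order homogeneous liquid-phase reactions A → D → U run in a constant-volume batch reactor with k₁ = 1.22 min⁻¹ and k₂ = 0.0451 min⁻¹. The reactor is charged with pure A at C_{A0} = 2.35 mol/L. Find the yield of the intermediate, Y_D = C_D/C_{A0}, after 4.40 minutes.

Solving the coupled first-order balances gives C_D(t) = [k₁/(k₂−k₁)]·C_{A0}·(e^(−k₁t) − e^(−k₂t)).
e^(−k₁t) = e^(−1.22×4.40) = e^(−5.368) = 0.004663; e^(−k₂t) = e^(−0.1984) = 0.8200.
C_D = 1.22×2.35/(0.0451−1.22) × (0.004663−0.8200) = (-2.440)×(-0.8153) = 1.990 mol/L.
Y_D = C_D/C_{A0} = 1.990/2.35 = 0.847.

0.847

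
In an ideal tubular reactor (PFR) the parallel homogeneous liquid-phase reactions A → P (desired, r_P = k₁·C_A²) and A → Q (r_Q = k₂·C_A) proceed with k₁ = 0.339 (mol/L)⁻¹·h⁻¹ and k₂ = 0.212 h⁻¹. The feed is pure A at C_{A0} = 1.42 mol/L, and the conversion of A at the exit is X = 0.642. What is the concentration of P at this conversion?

0.543 mol/L

C_A = C_{A0}(1−X) = 0.5084 mol/L.
Along a PFR/batch, dC_Q/dC_A = −r_Q/(r_P+r_Q) = −k₂/(k₂+k₁·C_A).
Integrating from C_{A0} to C_A: C_Q = (0.212/0.339)·ln[(0.212+0.339·1.42)/(0.212+0.339·0.508)] = 0.6254·ln(0.6934/0.3843) = 0.3690 mol/L.
Then C_P = (C_{A0}−C_A) − C_Q = 0.9116 − 0.3690 = 0.5426 mol/L.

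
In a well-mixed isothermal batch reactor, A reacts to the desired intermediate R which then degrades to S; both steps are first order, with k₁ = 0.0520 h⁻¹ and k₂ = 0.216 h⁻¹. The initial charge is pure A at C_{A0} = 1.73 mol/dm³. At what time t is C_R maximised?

Setting dC_R/dt = 0 gives t_opt = ln(k₂/k₁)/(k₂−k₁).
= ln(0.216/0.0520)/(0.216−0.0520) = ln(4.154)/0.1640 = 1.424/0.1640 = 8.68 h.

8.68 h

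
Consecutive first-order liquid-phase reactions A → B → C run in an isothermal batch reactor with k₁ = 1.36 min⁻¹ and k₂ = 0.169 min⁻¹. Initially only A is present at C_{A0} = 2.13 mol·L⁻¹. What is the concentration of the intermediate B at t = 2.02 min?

1.57 mol·L⁻¹

Solving the coupled first-order balances gives C_B(t) = [k₁/(k₂−k₁)]·C_{A0}·(e^(−k₁t) − e^(−k₂t)).
e^(−k₁t) = e^(−1.36×2.02) = e^(−2.747) = 0.06411; e^(−k₂t) = e^(−0.3414) = 0.7108.
C_B = 1.36×2.13/(0.169−1.36) × (0.06411−0.7108) = (-2.432)×(-0.6467) = 1.573 mol·L⁻¹.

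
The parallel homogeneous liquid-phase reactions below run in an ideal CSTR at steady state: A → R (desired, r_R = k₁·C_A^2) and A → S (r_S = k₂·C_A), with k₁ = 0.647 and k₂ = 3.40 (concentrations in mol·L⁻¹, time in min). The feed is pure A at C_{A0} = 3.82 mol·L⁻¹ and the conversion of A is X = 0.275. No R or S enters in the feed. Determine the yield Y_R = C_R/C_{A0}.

0.0949

Exit C_A = C_{A0}(1−X) = 3.82×0.725 = 2.769 mol·L⁻¹.
Rates in a CSTR are evaluated at the outlet concentration: r_R = 0.647×2.769^2 = 4.963, r_S = 3.40×2.769 = 9.416.
Fraction of consumed A going to R: r_R/(r_R+r_S) = 0.3451.
C_R = 0.3451·C_{A0}·X = 0.3451×3.82×0.275 = 0.363 mol·L⁻¹; Y_R = C_R/C_{A0} = 0.0949.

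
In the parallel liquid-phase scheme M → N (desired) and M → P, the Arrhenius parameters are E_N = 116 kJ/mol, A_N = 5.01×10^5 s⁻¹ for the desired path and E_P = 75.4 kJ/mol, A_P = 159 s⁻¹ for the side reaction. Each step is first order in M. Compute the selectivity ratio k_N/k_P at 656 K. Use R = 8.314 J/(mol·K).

k_N/k_P = (A_N/A_P)·exp[−(E_N−E_P)/(RT)] = (A_N/A_P)·exp[(E_P−E_N)/(RT)].
(E_P−E_N)/(RT) = (75.4−116)×10³/(8.314×656) = -40600/5454 = -7.444.
k_N/k_P = (5.01×10^5/159)·exp(-7.444) = 3151 × 5.849×10^-4 = 1.84.
Since E_N > E_P, raising the temperature improves selectivity toward N.

1.84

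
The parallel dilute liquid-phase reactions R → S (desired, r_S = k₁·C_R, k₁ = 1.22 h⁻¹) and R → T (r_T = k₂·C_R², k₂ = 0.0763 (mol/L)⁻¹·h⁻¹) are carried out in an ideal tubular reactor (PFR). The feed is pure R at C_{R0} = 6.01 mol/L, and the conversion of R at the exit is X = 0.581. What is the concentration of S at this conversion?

C_R = C_{R0}(1−X) = 2.518 mol/L.
Along a PFR/batch, dC_S/dC_R = −r_S/(r_S+r_T) = −k₁/(k₁+k₂·C_R).
Integrating from C_{R0} to C_R: C_S = (1.22/0.0763)·ln[(1.22+0.0763·6.01)/(1.22+0.0763·2.52)] = 15.99·ln(1.679/1.412) = 2.764 mol/L.

2.76 mol/L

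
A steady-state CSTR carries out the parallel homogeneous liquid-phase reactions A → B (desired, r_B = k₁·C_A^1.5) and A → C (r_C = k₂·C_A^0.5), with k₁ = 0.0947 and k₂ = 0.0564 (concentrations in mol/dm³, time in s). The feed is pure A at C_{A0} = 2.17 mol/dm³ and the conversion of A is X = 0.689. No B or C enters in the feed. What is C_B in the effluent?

0.794 mol/dm³

Exit C_A = C_{A0}(1−X) = 2.17×0.311 = 0.6749 mol/dm³.
A CSTR operates uniformly at the exit composition, giving r_B = 0.05250 and r_C = 0.04633 (each k·C_A^n at C_A = 0.6749).
Fraction of consumed A going to B: r_B/(r_B+r_C) = 0.5312.
C_B = 0.5312·C_{A0}·X = 0.5312×2.17×0.689 = 0.794 mol/dm³.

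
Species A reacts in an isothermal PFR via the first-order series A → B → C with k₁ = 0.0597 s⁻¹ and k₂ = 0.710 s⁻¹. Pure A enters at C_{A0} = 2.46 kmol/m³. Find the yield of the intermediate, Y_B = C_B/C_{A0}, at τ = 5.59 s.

For first-order series with pure A initially, C_B(τ) = k₁C_{A0}/(k₂−k₁)·(e^(−k₁τ) − e^(−k₂τ)).
e^(−k₁τ) = e^(−0.0597×5.59) = e^(−0.3337) = 0.7163; e^(−k₂τ) = e^(−3.969) = 0.01889.
C_B = 0.0597×2.46/(0.710−0.0597) × (0.7163−0.01889) = 0.2258×0.6974 = 0.1575 kmol/m³.
Y_B = C_B/C_{A0} = 0.1575/2.46 = 0.0640.

0.0640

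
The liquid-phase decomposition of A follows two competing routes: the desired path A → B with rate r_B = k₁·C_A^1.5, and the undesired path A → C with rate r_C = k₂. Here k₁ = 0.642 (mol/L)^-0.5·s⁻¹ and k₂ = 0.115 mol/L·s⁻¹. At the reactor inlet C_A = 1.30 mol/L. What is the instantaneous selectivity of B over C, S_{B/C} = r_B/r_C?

S_{B/C} = r_B/r_C = (k₁·C_A^1.5)/(k₂) = (k₁/k₂)·C_A^1.5.
= (0.642×1.300^1.5) / (0.115) = 0.9516/0.1150 = 8.27.
Since the desired path is higher order in A, keeping C_A high (PFR or concentrated feed) favours B.

8.27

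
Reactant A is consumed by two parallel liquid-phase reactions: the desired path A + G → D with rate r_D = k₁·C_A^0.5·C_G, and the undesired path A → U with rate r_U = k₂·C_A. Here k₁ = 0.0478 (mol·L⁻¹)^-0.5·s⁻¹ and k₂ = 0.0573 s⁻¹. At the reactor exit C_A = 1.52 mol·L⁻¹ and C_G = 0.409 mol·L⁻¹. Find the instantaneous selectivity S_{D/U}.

S_{D/U} = r_D/r_U = (k₁·C_A^0.5·C_G)/(k₂·C_A) = (k₁/k₂)·C_A^-0.5·C_G.
= (0.0478×1.520^0.5×0.4090) / (0.0573×1.520) = 0.02410/0.08710 = 0.277.
The undesired path is higher order in A, so low C_A (CSTR or dilute feed) favours D.

0.277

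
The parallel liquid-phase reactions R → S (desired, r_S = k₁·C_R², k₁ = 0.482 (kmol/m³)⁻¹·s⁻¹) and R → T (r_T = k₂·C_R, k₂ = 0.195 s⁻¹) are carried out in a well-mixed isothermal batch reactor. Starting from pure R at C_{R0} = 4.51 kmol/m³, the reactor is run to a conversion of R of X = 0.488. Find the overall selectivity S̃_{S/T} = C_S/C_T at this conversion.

8.16

C_R = C_{R0}(1−X) = 2.309 kmol/m³.
Along a PFR/batch, dC_T/dC_R = −r_T/(r_S+r_T) = −k₂/(k₂+k₁·C_R).
Integrating from C_{R0} to C_R: C_T = (0.195/0.482)·ln[(0.195+0.482·4.51)/(0.195+0.482·2.31)] = 0.4046·ln(2.369/1.308) = 0.2403 kmol/m³.
Then C_S = (C_{R0}−C_R) − C_T = 2.201 − 0.2403 = 1.961 kmol/m³.
S̃_{S/T} = C_S/C_T = 1.961/0.2403 = 8.16.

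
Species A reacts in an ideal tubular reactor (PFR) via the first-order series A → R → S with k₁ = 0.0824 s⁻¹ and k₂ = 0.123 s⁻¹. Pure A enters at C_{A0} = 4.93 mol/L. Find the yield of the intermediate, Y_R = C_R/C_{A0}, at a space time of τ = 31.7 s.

0.108

The intermediate concentration in a first-order A→B→C sequence is C_R = k₁C_{A0}(e^(−k₁τ) − e^(−k₂τ))/(k₂−k₁).
e^(−k₁τ) = e^(−0.0824×31.7) = e^(−2.612) = 0.07338; e^(−k₂τ) = e^(−3.899) = 0.02026.
C_R = 0.0824×4.93/(0.123−0.0824) × (0.07338−0.02026) = 10.01×0.05312 = 0.5315 mol/L.
Y_R = C_R/C_{A0} = 0.5315/4.93 = 0.108.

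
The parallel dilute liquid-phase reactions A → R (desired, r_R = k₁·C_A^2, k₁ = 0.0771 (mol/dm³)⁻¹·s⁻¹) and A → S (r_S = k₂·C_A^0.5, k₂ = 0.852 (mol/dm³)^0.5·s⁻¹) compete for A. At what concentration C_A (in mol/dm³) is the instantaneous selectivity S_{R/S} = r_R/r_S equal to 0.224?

S_{R/S} = (k₁/k₂)·C_A^1.5 ⇒ C_A = (S·k₂/k₁)^(1/1.5).
= (0.224×0.852/0.0771)^(0.6667) = (2.475)^(0.6667) = 1.83 mol/dm³.

1.83 mol/dm³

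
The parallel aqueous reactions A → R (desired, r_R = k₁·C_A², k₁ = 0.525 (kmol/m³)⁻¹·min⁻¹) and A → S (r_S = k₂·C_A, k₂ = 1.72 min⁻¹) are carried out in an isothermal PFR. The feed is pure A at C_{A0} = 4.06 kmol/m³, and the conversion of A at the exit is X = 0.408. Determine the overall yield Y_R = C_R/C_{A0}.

0.201

C_A = C_{A0}(1−X) = 2.404 kmol/m³.
Along a PFR/batch, dC_S/dC_A = −r_S/(r_R+r_S) = −k₂/(k₂+k₁·C_A).
Integrating from C_{A0} to C_A: C_S = (1.72/0.525)·ln[(1.72+0.525·4.06)/(1.72+0.525·2.40)] = 3.276·ln(3.851/2.982) = 0.8384 kmol/m³.
Then C_R = (C_{A0}−C_A) − C_S = 1.656 − 0.8384 = 0.8180 kmol/m³.
Y_R = C_R/C_{A0} = 0.8180/4.06 = 0.201.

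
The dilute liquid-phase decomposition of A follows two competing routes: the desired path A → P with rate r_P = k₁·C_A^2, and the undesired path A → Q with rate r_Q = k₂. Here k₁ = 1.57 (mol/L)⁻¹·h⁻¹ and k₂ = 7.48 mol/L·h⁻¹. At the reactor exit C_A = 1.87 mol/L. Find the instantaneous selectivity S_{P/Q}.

0.734

S_{P/Q} = r_P/r_Q = (k₁·C_A^2)/(k₂) = (k₁/k₂)·C_A^2.
= (1.57×1.870^2) / (7.48) = 5.490/7.480 = 0.734.
Since the desired path is higher order in A, keeping C_A high (PFR or concentrated feed) favours P.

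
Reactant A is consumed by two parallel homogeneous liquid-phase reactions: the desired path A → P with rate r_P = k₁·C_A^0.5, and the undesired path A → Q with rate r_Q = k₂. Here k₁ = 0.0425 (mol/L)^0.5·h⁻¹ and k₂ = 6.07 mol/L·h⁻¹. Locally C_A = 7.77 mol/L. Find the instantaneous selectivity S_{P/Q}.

S_{P/Q} = r_P/r_Q = (k₁·C_A^0.5)/(k₂) = (k₁/k₂)·C_A^0.5.
= (0.0425×7.770^0.5) / (6.07) = 0.1185/6.070 = 0.0195.
Since the desired path is higher order in A, keeping C_A high (PFR or concentrated feed) favours P.

0.0195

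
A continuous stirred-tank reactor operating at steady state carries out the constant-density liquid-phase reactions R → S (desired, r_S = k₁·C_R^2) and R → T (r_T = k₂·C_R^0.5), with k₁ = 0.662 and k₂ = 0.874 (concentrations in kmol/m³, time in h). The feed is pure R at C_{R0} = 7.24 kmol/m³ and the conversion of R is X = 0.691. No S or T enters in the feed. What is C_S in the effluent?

3.59 kmol/m³

Exit C_R = C_{R0}(1−X) = 7.24×0.309 = 2.237 kmol/m³.
Rates in a CSTR are evaluated at the outlet concentration: r_S = 0.662×2.237^2 = 3.313, r_T = 0.874×2.237^0.5 = 1.307.
Fraction of consumed R going to S: r_S/(r_S+r_T) = 0.7171.
C_S = 0.7171·C_{R0}·X = 0.7171×7.24×0.691 = 3.59 kmol/m³.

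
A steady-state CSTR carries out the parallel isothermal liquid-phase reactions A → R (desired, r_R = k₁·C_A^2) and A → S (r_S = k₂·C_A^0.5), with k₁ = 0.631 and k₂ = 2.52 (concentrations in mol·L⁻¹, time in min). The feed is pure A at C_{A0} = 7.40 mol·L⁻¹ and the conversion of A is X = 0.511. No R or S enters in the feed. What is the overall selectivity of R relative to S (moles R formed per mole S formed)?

1.72

Exit C_A = C_{A0}(1−X) = 7.40×0.489 = 3.619 mol·L⁻¹.
A CSTR operates uniformly at the exit composition, giving r_R = 8.262 and r_S = 4.794 (each k·C_A^n at C_A = 3.619).
Overall selectivity = C_R/C_S = r_Rτ/(r_Sτ) = r_R/r_S = 1.72.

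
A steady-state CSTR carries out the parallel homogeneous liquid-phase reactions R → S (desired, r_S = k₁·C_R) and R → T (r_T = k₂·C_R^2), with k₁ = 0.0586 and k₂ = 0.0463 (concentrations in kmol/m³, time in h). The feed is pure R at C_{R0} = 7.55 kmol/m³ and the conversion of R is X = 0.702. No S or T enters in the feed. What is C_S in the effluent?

Exit C_R = C_{R0}(1−X) = 7.55×0.298 = 2.250 kmol/m³.
Rates in a CSTR are evaluated at the outlet concentration: r_S = 0.0586×2.250 = 0.1318, r_T = 0.0463×2.250^2 = 0.2344.
Fraction of consumed R going to S: r_S/(r_S+r_T) = 0.3600.
C_S = 0.3600·C_{R0}·X = 0.3600×7.55×0.702 = 1.91 kmol/m³.

1.91 kmol/m³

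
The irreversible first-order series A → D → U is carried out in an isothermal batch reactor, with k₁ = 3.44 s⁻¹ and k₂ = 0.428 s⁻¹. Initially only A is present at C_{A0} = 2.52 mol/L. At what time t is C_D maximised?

0.692 s

For first-order series the maximum of C_D occurs at t_opt = ln(k₂/k₁)/(k₂−k₁).
= ln(0.428/3.44)/(0.428−3.44) = ln(0.1244)/-3.012 = -2.084/-3.012 = 0.692 s.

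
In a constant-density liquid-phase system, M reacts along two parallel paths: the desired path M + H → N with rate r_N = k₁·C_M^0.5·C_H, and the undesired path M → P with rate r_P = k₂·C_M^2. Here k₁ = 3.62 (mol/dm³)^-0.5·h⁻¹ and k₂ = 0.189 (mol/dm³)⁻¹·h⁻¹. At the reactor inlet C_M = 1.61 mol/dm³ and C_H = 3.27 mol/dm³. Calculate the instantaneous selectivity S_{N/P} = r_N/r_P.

30.7

S_{N/P} = r_N/r_P = (k₁·C_M^0.5·C_H)/(k₂·C_M^2) = (k₁/k₂)·C_M^-1.5·C_H.
= (3.62×1.610^0.5×3.270) / (0.189×1.610^2) = 15.02/0.4899 = 30.7.
The undesired path is higher order in M, so low C_M (CSTR or dilute feed) favours N.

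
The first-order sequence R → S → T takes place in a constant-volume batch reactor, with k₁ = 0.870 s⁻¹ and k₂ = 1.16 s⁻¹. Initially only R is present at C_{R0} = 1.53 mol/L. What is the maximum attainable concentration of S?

For a first-order series the maximum intermediate yield is C_{S,max}/C_{R0} = (k₁/k₂)^[k₂/(k₂−k₁)].
= (0.870/1.16)^(1.16/(1.16−0.870)) = (0.7500)^(4.000) = 0.3164.
C_{S,max} = 0.3164×1.53 = 0.484 mol/L.

0.484 mol/L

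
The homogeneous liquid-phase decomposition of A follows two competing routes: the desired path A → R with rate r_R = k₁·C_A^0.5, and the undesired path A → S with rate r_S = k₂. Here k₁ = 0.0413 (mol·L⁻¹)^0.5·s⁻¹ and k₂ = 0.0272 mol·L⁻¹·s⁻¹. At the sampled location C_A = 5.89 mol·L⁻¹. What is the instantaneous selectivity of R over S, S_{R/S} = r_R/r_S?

3.69

S_{R/S} = r_R/r_S = (k₁·C_A^0.5)/(k₂) = (k₁/k₂)·C_A^0.5.
= (0.0413×5.890^0.5) / (0.0272) = 0.1002/0.02720 = 3.69.
Since the desired path is higher order in A, keeping C_A high (PFR or concentrated feed) favours R.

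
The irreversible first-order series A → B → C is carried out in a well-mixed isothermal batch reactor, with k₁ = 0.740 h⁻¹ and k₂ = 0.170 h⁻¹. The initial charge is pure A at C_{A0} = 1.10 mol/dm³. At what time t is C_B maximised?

For first-order series the maximum of C_B occurs at t_opt = ln(k₂/k₁)/(k₂−k₁).
= ln(0.170/0.740)/(0.170−0.740) = ln(0.2297)/-0.5700 = -1.471/-0.5700 = 2.58 h.

2.58 h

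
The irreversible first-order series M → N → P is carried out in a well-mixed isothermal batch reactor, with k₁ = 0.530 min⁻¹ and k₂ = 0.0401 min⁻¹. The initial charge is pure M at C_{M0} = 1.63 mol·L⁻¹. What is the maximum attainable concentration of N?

For a first-order series the maximum intermediate yield is C_{N,max}/C_{M0} = (k₁/k₂)^[k₂/(k₂−k₁)].
= (0.530/0.0401)^(0.0401/(0.0401−0.530)) = (13.22)^(-0.08185) = 0.8095.
C_{N,max} = 0.8095×1.63 = 1.32 mol·L⁻¹.

1.32 mol·L⁻¹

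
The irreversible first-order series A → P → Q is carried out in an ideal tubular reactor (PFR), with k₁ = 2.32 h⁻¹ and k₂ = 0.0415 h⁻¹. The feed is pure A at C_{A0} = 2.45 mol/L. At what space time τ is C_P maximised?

1.77 h

Setting dC_P/dτ = 0 gives τ_opt = ln(k₂/k₁)/(k₂−k₁).
= ln(0.0415/2.32)/(0.0415−2.32) = ln(0.01789)/-2.278 = -4.024/-2.278 = 1.77 h.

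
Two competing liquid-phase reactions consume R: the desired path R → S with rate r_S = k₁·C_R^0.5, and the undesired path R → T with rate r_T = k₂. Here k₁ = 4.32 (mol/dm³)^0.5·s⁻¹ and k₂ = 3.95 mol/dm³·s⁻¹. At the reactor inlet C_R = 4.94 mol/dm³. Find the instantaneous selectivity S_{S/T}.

S_{S/T} = r_S/r_T = (k₁·C_R^0.5)/(k₂) = (k₁/k₂)·C_R^0.5.
= (4.32×4.940^0.5) / (3.95) = 9.602/3.950 = 2.43.
Since the desired path is higher order in R, keeping C_R high (PFR or concentrated feed) favours S.

2.43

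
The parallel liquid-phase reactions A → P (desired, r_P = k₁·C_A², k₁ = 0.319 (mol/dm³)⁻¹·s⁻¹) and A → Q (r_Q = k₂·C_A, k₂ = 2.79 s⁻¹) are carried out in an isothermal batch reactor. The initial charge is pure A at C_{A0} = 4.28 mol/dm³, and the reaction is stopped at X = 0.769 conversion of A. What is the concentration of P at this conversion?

C_A = C_{A0}(1−X) = 0.9887 mol/dm³.
Along a PFR/batch, dC_Q/dC_A = −r_Q/(r_P+r_Q) = −k₂/(k₂+k₁·C_A).
Integrating from C_{A0} to C_A: C_Q = (2.79/0.319)·ln[(2.79+0.319·4.28)/(2.79+0.319·0.989)] = 8.746·ln(4.155/3.105) = 2.547 mol/dm³.
Then C_P = (C_{A0}−C_A) − C_Q = 3.291 − 2.547 = 0.7440 mol/dm³.

0.744 mol/dm³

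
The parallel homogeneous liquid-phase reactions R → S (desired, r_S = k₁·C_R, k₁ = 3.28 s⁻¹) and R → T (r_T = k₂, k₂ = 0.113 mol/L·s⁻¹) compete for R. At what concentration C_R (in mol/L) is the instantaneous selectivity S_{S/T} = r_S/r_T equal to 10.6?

0.365 mol/L

S_{S/T} = (k₁/k₂)·C_R ⇒ C_R = S·k₂/k₁.
= 10.6×0.113/3.28 = 0.365 mol/L.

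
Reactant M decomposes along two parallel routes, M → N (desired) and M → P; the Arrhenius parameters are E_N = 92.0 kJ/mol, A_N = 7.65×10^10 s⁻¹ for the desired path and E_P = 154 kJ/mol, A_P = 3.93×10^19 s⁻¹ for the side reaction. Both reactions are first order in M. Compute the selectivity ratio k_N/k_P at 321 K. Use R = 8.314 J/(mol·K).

k_N/k_P = (A_N/A_P)·exp[−(E_N−E_P)/(RT)] = (A_N/A_P)·exp[(E_P−E_N)/(RT)].
(E_P−E_N)/(RT) = (154−92.0)×10³/(8.314×321) = 62000/2669 = 23.23.
k_N/k_P = (7.65×10^10/3.93×10^19)·exp(23.23) = 1.947×10^-9 × 1.228×10^10 = 23.9.
Since E_N < E_P, lowering the temperature improves selectivity toward N.

23.9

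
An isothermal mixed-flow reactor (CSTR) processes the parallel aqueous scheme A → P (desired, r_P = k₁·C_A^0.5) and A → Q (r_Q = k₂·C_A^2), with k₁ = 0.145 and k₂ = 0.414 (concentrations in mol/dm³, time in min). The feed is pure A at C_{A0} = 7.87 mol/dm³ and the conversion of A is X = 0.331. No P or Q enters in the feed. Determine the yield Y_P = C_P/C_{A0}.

Exit C_A = C_{A0}(1−X) = 7.87×0.669 = 5.265 mol/dm³.
A CSTR operates uniformly at the exit composition, giving r_P = 0.3327 and r_Q = 11.48 (each k·C_A^n at C_A = 5.265).
Fraction of consumed A going to P: r_P/(r_P+r_Q) = 0.02817.
C_P = 0.02817·C_{A0}·X = 0.02817×7.87×0.331 = 0.0734 mol/dm³; Y_P = C_P/C_{A0} = 0.00933.

0.00933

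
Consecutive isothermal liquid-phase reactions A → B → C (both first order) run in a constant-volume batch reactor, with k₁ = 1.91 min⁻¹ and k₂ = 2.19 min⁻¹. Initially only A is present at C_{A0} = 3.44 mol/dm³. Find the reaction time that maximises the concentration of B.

The intermediate peaks when r₁ = r₂, i.e. k₁e^(−k₁t) = k₂e^(−k₂t), giving t_opt = ln(k₂/k₁)/(k₂−k₁).
= ln(2.19/1.91)/(2.19−1.91) = ln(1.147)/0.2800 = 0.1368/0.2800 = 0.489 min.

0.489 min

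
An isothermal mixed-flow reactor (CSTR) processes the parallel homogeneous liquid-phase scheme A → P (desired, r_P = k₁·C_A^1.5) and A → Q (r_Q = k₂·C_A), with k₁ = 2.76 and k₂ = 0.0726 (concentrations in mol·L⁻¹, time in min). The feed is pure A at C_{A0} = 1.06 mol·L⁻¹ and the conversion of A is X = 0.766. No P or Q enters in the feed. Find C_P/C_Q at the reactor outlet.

18.9

Exit C_A = C_{A0}(1−X) = 1.06×0.234 = 0.2480 mol·L⁻¹.
In a CSTR the entire volume is at exit conditions, so r_P = 2.76×0.2480^1.5 = 0.3410 and r_Q = 0.0726×0.2480 = 0.01801.
Overall selectivity = C_P/C_Q = r_Pτ/(r_Qτ) = r_P/r_Q = 18.9.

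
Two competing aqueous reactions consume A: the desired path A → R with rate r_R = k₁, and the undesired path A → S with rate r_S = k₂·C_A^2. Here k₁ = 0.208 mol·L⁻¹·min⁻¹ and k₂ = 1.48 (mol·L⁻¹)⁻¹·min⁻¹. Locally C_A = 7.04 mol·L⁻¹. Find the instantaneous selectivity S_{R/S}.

0.00284

S_{R/S} = r_R/r_S = (k₁)/(k₂·C_A^2) = (k₁/k₂)·C_A^-2.
= (0.208) / (1.48×7.040^2) = 0.2080/73.35 = 0.00284.
The undesired path is higher order in A, so low C_A (CSTR or dilute feed) favours R.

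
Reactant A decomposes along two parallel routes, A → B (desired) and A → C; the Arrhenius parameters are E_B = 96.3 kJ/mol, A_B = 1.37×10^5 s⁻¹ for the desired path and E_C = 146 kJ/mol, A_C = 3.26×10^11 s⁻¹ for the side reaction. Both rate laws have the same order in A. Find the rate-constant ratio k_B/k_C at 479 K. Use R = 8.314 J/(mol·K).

k_B/k_C = (A_B/A_C)·exp[−(E_B−E_C)/(RT)] = (A_B/A_C)·exp[(E_C−E_B)/(RT)].
(E_C−E_B)/(RT) = (146−96.3)×10³/(8.314×479) = 49700/3982 = 12.48.
k_B/k_C = (1.37×10^5/3.26×10^11)·exp(12.48) = 4.202×10^-7 × 2.630×10^5 = 0.111.

0.111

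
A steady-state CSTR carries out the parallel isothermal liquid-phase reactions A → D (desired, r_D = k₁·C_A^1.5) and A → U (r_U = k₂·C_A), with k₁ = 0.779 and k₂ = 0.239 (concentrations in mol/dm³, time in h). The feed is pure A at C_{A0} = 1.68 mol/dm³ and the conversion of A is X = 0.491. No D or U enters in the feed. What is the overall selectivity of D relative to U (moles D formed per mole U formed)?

Exit C_A = C_{A0}(1−X) = 1.68×0.509 = 0.8551 mol/dm³.
Rates in a CSTR are evaluated at the outlet concentration: r_D = 0.779×0.8551^1.5 = 0.6160, r_U = 0.239×0.8551 = 0.2044.
Overall selectivity = C_D/C_U = r_Dτ/(r_Uτ) = r_D/r_U = 3.01.

3.01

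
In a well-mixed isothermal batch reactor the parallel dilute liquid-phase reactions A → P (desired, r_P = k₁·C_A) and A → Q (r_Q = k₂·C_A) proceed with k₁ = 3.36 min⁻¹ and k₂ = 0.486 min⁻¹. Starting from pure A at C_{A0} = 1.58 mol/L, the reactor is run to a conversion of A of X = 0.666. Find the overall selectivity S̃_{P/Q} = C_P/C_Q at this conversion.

C_A = C_{A0}(1−X) = 0.5277 mol/L.
Both paths are first order in A, so the instantaneous fraction to P is constant: dC_P/d(−C_A) = k₁/(k₁+k₂) = 0.8736.
C_P = 0.8736·(C_{A0}−C_A) = 0.8736×1.052 = 0.919 mol/L.
C_Q = (C_{A0}−C_A)−C_P = 0.1330 mol/L; S̃_{P/Q} = 0.9193/0.1330 = 6.91.

6.91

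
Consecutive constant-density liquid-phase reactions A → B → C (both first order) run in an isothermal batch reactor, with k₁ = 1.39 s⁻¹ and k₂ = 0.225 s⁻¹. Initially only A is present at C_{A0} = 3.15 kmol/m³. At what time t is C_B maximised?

1.56 s

The intermediate peaks when r₁ = r₂, i.e. k₁e^(−k₁t) = k₂e^(−k₂t), giving t_opt = ln(k₂/k₁)/(k₂−k₁).
= ln(0.225/1.39)/(0.225−1.39) = ln(0.1619)/-1.165 = -1.821/-1.165 = 1.56 s.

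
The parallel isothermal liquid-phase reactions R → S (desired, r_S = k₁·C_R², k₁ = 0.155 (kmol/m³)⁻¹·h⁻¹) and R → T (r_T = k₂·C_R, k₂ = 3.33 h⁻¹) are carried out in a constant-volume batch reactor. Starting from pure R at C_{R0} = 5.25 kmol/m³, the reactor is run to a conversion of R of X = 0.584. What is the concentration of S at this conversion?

0.449 kmol/m³

C_R = C_{R0}(1−X) = 2.184 kmol/m³.
Along a PFR/batch, dC_T/dC_R = −r_T/(r_S+r_T) = −k₂/(k₂+k₁·C_R).
Integrating from C_{R0} to C_R: C_T = (3.33/0.155)·ln[(3.33+0.155·5.25)/(3.33+0.155·2.18)] = 21.48·ln(4.144/3.669) = 2.617 kmol/m³.
Then C_S = (C_{R0}−C_R) − C_T = 3.066 − 2.617 = 0.4490 kmol/m³.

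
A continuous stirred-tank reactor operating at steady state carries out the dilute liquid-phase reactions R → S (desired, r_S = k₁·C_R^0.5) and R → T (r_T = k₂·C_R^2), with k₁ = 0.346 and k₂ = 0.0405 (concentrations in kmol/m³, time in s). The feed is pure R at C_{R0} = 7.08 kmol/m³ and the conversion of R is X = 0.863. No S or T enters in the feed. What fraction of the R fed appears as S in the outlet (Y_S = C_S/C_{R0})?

Exit C_R = C_{R0}(1−X) = 7.08×0.137 = 0.9700 kmol/m³.
Rates in a CSTR are evaluated at the outlet concentration: r_S = 0.346×0.9700^0.5 = 0.3408, r_T = 0.0405×0.9700^2 = 0.03810.
Fraction of consumed R going to S: r_S/(r_S+r_T) = 0.8994.
C_S = 0.8994·C_{R0}·X = 0.8994×7.08×0.863 = 5.50 kmol/m³; Y_S = C_S/C_{R0} = 0.776.

0.776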